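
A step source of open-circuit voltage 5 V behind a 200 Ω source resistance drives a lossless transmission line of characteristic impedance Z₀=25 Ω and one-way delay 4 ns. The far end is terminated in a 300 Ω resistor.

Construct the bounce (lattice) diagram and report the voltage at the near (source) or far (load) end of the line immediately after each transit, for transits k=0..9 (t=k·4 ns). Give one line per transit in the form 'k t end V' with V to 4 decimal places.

0 0 source 0.5556
1 4 load 1.0256
2 8 source 1.3913
3 12 load 1.7006
4 16 source 1.9413
5 20 load 2.1449
6 24 source 2.3032
7 28 load 2.4372
8 32 source 2.5414
9 36 load 2.6296

Γ_L=0.846154, Γ_S=0.777778; launch V₁=5·25/225=0.555556
k=0 src: V=0.5556
k=1 load: inc=0.555556, refl=0.555556·0.846154=0.4701; V=0.000000+0.555556+0.470085=1.0256
k=2 src: inc=0.470085, refl=0.470085·0.777778=0.3656; V=0.555556+0.470085+0.365622=1.3913
k=3 load: inc=0.365622, refl=0.365622·0.846154=0.3094; V=1.025641+0.365622+0.309372=1.7006
k=4 src: inc=0.309372, refl=0.309372·0.777778=0.2406; V=1.391263+0.309372+0.240623=1.9413
k=5 load: inc=0.240623, refl=0.240623·0.846154=0.2036; V=1.700636+0.240623+0.203604=2.1449
k=6 src: inc=0.203604, refl=0.203604·0.777778=0.1584; V=1.941259+0.203604+0.158359=2.3032
k=7 load: inc=0.158359, refl=0.158359·0.846154=0.1340; V=2.144863+0.158359+0.133996=2.4372
k=8 src: inc=0.133996, refl=0.133996·0.777778=0.1042; V=2.303221+0.133996+0.104219=2.5414
k=9 load: inc=0.104219, refl=0.104219·0.846154=0.0882; V=2.437217+0.104219+0.088185=2.6296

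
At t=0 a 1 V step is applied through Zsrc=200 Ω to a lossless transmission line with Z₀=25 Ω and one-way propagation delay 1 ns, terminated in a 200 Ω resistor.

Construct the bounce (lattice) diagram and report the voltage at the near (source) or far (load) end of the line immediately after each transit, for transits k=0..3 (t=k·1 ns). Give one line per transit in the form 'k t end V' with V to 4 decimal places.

Γ_L=0.777778, Γ_S=0.777778; launch V₁=1·25/225=0.111111
k=0 src: V=0.1111
k=1 load: inc=0.111111, refl=0.111111·0.777778=0.0864; V=0.000000+0.111111+0.086420=0.1975
k=2 src: inc=0.086420, refl=0.086420·0.777778=0.0672; V=0.111111+0.086420+0.067215=0.2647
k=3 load: inc=0.067215, refl=0.067215·0.777778=0.0523; V=0.197531+0.067215+0.052279=0.3170

0 0 source 0.1111
1 1 load 0.1975
2 2 source 0.2647
3 3 load 0.3170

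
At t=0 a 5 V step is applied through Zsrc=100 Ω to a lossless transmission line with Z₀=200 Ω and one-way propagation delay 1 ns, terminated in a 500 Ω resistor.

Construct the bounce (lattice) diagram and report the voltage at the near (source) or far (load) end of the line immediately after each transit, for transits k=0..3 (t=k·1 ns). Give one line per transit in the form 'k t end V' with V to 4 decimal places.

Γ_L=0.428571, Γ_S=-0.333333; launch V₁=5·200/300=3.333333
k=0 src: V=3.3333
k=1 load: inc=3.333333, refl=3.333333·0.428571=1.4286; V=0.000000+3.333333+1.428571=4.7619
k=2 src: inc=1.428571, refl=1.428571·-0.333333=-0.4762; V=3.333333+1.428571+-0.476190=4.2857
k=3 load: inc=-0.476190, refl=-0.476190·0.428571=-0.2041; V=4.761905+-0.476190+-0.204082=4.0816

0 0 source 3.3333
1 1 load 4.7619
2 2 source 4.2857
3 3 load 4.0816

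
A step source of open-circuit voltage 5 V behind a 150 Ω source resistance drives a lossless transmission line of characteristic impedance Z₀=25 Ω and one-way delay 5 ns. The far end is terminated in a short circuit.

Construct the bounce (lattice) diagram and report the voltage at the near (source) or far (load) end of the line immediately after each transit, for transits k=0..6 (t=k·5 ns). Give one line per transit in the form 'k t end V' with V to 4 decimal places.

Γ_L=-1.000000, Γ_S=0.714286; launch V₁=5·25/175=0.714286
k=0 src: V=0.7143
k=1 load: inc=0.714286, refl=0.714286·-1.000000=-0.7143; V=0.000000+0.714286+-0.714286=0.0000
k=2 src: inc=-0.714286, refl=-0.714286·0.714286=-0.5102; V=0.714286+-0.714286+-0.510204=-0.5102
k=3 load: inc=-0.510204, refl=-0.510204·-1.000000=0.5102; V=0.000000+-0.510204+0.510204=0.0000
k=4 src: inc=0.510204, refl=0.510204·0.714286=0.3644; V=-0.510204+0.510204+0.364431=0.3644
k=5 load: inc=0.364431, refl=0.364431·-1.000000=-0.3644; V=0.000000+0.364431+-0.364431=0.0000
k=6 src: inc=-0.364431, refl=-0.364431·0.714286=-0.2603; V=0.364431+-0.364431+-0.260308=-0.2603

0 0 source 0.7143
1 5 load 0.0000
2 10 source -0.5102
3 15 load 0.0000
4 20 source 0.3644
5 25 load 0.0000
6 30 source -0.2603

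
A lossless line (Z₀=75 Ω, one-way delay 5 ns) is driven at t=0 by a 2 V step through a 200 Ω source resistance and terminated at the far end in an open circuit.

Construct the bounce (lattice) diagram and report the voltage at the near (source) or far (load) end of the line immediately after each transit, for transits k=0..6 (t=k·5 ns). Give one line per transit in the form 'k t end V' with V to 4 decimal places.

0 0 source 0.5455
1 5 load 1.0909
2 10 source 1.3388
3 15 load 1.5868
4 20 source 1.6995
5 25 load 1.8122
6 30 source 1.8634

Γ_L=1.000000, Γ_S=0.454545; launch V₁=2·75/275=0.545455
k=0 src: V=0.5455
k=1 load: inc=0.545455, refl=0.545455·1.000000=0.5455; V=0.000000+0.545455+0.545455=1.0909
k=2 src: inc=0.545455, refl=0.545455·0.454545=0.2479; V=0.545455+0.545455+0.247934=1.3388
k=3 load: inc=0.247934, refl=0.247934·1.000000=0.2479; V=1.090909+0.247934+0.247934=1.5868
k=4 src: inc=0.247934, refl=0.247934·0.454545=0.1127; V=1.338843+0.247934+0.112697=1.6995
k=5 load: inc=0.112697, refl=0.112697·1.000000=0.1127; V=1.586777+0.112697+0.112697=1.8122
k=6 src: inc=0.112697, refl=0.112697·0.454545=0.0512; V=1.699474+0.112697+0.051226=1.8634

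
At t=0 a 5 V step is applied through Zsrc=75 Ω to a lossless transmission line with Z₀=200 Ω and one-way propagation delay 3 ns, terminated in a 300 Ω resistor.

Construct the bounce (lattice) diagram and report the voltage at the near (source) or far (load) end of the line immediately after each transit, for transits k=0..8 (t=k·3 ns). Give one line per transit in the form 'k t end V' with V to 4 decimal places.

Γ_L=0.200000, Γ_S=-0.454545; launch V₁=5·200/275=3.636364
k=0 src: V=3.6364
k=1 load: inc=3.636364, refl=3.636364·0.200000=0.7273; V=0.000000+3.636364+0.727273=4.3636
k=2 src: inc=0.727273, refl=0.727273·-0.454545=-0.3306; V=3.636364+0.727273+-0.330579=4.0331
k=3 load: inc=-0.330579, refl=-0.330579·0.200000=-0.0661; V=4.363636+-0.330579+-0.066116=3.9669
k=4 src: inc=-0.066116, refl=-0.066116·-0.454545=0.0301; V=4.033058+-0.066116+0.030053=3.9970
k=5 load: inc=0.030053, refl=0.030053·0.200000=0.0060; V=3.966942+0.030053+0.006011=4.0030
k=6 src: inc=0.006011, refl=0.006011·-0.454545=-0.0027; V=3.996995+0.006011+-0.002732=4.0003
k=7 load: inc=-0.002732, refl=-0.002732·0.200000=-0.0005; V=4.003005+-0.002732+-0.000546=3.9997
k=8 src: inc=-0.000546, refl=-0.000546·-0.454545=0.0002; V=4.000273+-0.000546+0.000248=4.0000

0 0 source 3.6364
1 3 load 4.3636
2 6 source 4.0331
3 9 load 3.9669
4 12 source 3.9970
5 15 load 4.0030
6 18 source 4.0003
7 21 load 3.9997
8 24 source 4.0000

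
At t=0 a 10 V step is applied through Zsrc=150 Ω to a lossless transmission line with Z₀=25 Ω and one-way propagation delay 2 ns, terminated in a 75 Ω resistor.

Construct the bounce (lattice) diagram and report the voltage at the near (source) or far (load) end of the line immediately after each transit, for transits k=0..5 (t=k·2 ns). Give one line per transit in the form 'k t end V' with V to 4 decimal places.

Γ_L=0.500000, Γ_S=0.714286; launch V₁=10·25/175=1.428571
k=0 src: V=1.4286
k=1 load: inc=1.428571, refl=1.428571·0.500000=0.7143; V=0.000000+1.428571+0.714286=2.1429
k=2 src: inc=0.714286, refl=0.714286·0.714286=0.5102; V=1.428571+0.714286+0.510204=2.6531
k=3 load: inc=0.510204, refl=0.510204·0.500000=0.2551; V=2.142857+0.510204+0.255102=2.9082
k=4 src: inc=0.255102, refl=0.255102·0.714286=0.1822; V=2.653061+0.255102+0.182216=3.0904
k=5 load: inc=0.182216, refl=0.182216·0.500000=0.0911; V=2.908163+0.182216+0.091108=3.1815

0 0 source 1.4286
1 2 load 2.1429
2 4 source 2.6531
3 6 load 2.9082
4 8 source 3.0904
5 10 load 3.1815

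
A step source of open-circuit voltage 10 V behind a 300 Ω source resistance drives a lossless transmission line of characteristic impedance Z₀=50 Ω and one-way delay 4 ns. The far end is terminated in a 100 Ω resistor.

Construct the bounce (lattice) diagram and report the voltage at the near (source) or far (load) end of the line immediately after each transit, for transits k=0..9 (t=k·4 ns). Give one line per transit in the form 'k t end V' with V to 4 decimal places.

0 0 source 1.4286
1 4 load 1.9048
2 8 source 2.2449
3 12 load 2.3583
4 16 source 2.4393
5 20 load 2.4663
6 24 source 2.4855
7 28 load 2.4920
8 32 source 2.4966
9 36 load 2.4981

Γ_L=0.333333, Γ_S=0.714286; launch V₁=10·50/350=1.428571
k=0 src: V=1.4286
k=1 load: inc=1.428571, refl=1.428571·0.333333=0.4762; V=0.000000+1.428571+0.476190=1.9048
k=2 src: inc=0.476190, refl=0.476190·0.714286=0.3401; V=1.428571+0.476190+0.340136=2.2449
k=3 load: inc=0.340136, refl=0.340136·0.333333=0.1134; V=1.904762+0.340136+0.113379=2.3583
k=4 src: inc=0.113379, refl=0.113379·0.714286=0.0810; V=2.244898+0.113379+0.080985=2.4393
k=5 load: inc=0.080985, refl=0.080985·0.333333=0.0270; V=2.358277+0.080985+0.026995=2.4663
k=6 src: inc=0.026995, refl=0.026995·0.714286=0.0193; V=2.439261+0.026995+0.019282=2.4855
k=7 load: inc=0.019282, refl=0.019282·0.333333=0.0064; V=2.466256+0.019282+0.006427=2.4920
k=8 src: inc=0.006427, refl=0.006427·0.714286=0.0046; V=2.485538+0.006427+0.004591=2.4966
k=9 load: inc=0.004591, refl=0.004591·0.333333=0.0015; V=2.491966+0.004591+0.001530=2.4981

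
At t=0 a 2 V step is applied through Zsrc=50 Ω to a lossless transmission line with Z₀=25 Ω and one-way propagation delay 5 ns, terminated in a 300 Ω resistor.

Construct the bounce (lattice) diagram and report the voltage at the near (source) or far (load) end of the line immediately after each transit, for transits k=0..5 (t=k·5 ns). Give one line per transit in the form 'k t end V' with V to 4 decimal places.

Γ_L=0.846154, Γ_S=0.333333; launch V₁=2·25/75=0.666667
k=0 src: V=0.6667
k=1 load: inc=0.666667, refl=0.666667·0.846154=0.5641; V=0.000000+0.666667+0.564103=1.2308
k=2 src: inc=0.564103, refl=0.564103·0.333333=0.1880; V=0.666667+0.564103+0.188034=1.4188
k=3 load: inc=0.188034, refl=0.188034·0.846154=0.1591; V=1.230769+0.188034+0.159106=1.5779
k=4 src: inc=0.159106, refl=0.159106·0.333333=0.0530; V=1.418803+0.159106+0.053035=1.6309
k=5 load: inc=0.053035, refl=0.053035·0.846154=0.0449; V=1.577909+0.053035+0.044876=1.6758

0 0 source 0.6667
1 5 load 1.2308
2 10 source 1.4188
3 15 load 1.5779
4 20 source 1.6309
5 25 load 1.6758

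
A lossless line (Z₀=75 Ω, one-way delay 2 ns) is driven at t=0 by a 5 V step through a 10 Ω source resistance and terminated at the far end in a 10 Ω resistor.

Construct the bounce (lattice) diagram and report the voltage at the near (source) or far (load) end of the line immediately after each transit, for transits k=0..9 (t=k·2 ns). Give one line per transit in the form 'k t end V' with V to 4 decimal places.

0 0 source 4.4118
1 2 load 1.0381
2 4 source 3.6180
3 6 load 1.6451
4 8 source 3.1538
5 10 load 2.0001
6 12 source 2.8823
7 14 load 2.2077
8 16 source 2.7236
9 18 load 2.3290

Γ_L=-0.764706, Γ_S=-0.764706; launch V₁=5·75/85=4.411765
k=0 src: V=4.4118
k=1 load: inc=4.411765, refl=4.411765·-0.764706=-3.3737; V=0.000000+4.411765+-3.373702=1.0381
k=2 src: inc=-3.373702, refl=-3.373702·-0.764706=2.5799; V=4.411765+-3.373702+2.579890=3.6180
k=3 load: inc=2.579890, refl=2.579890·-0.764706=-1.9729; V=1.038062+2.579890+-1.972857=1.6451
k=4 src: inc=-1.972857, refl=-1.972857·-0.764706=1.5087; V=3.617952+-1.972857+1.508655=3.1538
k=5 load: inc=1.508655, refl=1.508655·-0.764706=-1.1537; V=1.645095+1.508655+-1.153678=2.0001
k=6 src: inc=-1.153678, refl=-1.153678·-0.764706=0.8822; V=3.153751+-1.153678+0.882224=2.8823
k=7 load: inc=0.882224, refl=0.882224·-0.764706=-0.6746; V=2.000073+0.882224+-0.674642=2.2077
k=8 src: inc=-0.674642, refl=-0.674642·-0.764706=0.5159; V=2.882297+-0.674642+0.515903=2.7236
k=9 load: inc=0.515903, refl=0.515903·-0.764706=-0.3945; V=2.207655+0.515903+-0.394514=2.3290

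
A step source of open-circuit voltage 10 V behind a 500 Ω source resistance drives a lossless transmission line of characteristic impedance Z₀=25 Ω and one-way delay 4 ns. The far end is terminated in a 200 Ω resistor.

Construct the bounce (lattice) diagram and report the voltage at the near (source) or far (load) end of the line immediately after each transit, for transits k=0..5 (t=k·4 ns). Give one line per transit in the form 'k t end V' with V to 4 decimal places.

Γ_L=0.777778, Γ_S=0.904762; launch V₁=10·25/525=0.476190
k=0 src: V=0.4762
k=1 load: inc=0.476190, refl=0.476190·0.777778=0.3704; V=0.000000+0.476190+0.370370=0.8466
k=2 src: inc=0.370370, refl=0.370370·0.904762=0.3351; V=0.476190+0.370370+0.335097=1.1817
k=3 load: inc=0.335097, refl=0.335097·0.777778=0.2606; V=0.846561+0.335097+0.260631=1.4423
k=4 src: inc=0.260631, refl=0.260631·0.904762=0.2358; V=1.181658+0.260631+0.235809=1.6781
k=5 load: inc=0.235809, refl=0.235809·0.777778=0.1834; V=1.442289+0.235809+0.183407=1.8615

0 0 source 0.4762
1 4 load 0.8466
2 8 source 1.1817
3 12 load 1.4423
4 16 source 1.6781
5 20 load 1.8615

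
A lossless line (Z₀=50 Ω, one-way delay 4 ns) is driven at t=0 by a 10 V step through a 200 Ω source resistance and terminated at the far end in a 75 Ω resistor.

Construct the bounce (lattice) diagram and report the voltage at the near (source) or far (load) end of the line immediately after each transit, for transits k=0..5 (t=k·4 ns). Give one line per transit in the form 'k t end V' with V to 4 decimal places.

Γ_L=0.200000, Γ_S=0.600000; launch V₁=10·50/250=2.000000
k=0 src: V=2.0000
k=1 load: inc=2.000000, refl=2.000000·0.200000=0.4000; V=0.000000+2.000000+0.400000=2.4000
k=2 src: inc=0.400000, refl=0.400000·0.600000=0.2400; V=2.000000+0.400000+0.240000=2.6400
k=3 load: inc=0.240000, refl=0.240000·0.200000=0.0480; V=2.400000+0.240000+0.048000=2.6880
k=4 src: inc=0.048000, refl=0.048000·0.600000=0.0288; V=2.640000+0.048000+0.028800=2.7168
k=5 load: inc=0.028800, refl=0.028800·0.200000=0.0058; V=2.688000+0.028800+0.005760=2.7226

0 0 source 2.0000
1 4 load 2.4000
2 8 source 2.6400
3 12 load 2.6880
4 16 source 2.7168
5 20 load 2.7226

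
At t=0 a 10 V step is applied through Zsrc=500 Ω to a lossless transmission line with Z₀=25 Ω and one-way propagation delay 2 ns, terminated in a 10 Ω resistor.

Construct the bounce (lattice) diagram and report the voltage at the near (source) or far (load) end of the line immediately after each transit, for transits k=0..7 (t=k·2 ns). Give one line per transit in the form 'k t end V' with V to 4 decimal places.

0 0 source 0.4762
1 2 load 0.2721
2 4 source 0.0875
3 6 load 0.1666
4 8 source 0.2382
5 10 load 0.2075
6 12 source 0.1797
7 14 load 0.1916

Γ_L=-0.428571, Γ_S=0.904762; launch V₁=10·25/525=0.476190
k=0 src: V=0.4762
k=1 load: inc=0.476190, refl=0.476190·-0.428571=-0.2041; V=0.000000+0.476190+-0.204082=0.2721
k=2 src: inc=-0.204082, refl=-0.204082·0.904762=-0.1846; V=0.476190+-0.204082+-0.184645=0.0875
k=3 load: inc=-0.184645, refl=-0.184645·-0.428571=0.0791; V=0.272109+-0.184645+0.079134=0.1666
k=4 src: inc=0.079134, refl=0.079134·0.904762=0.0716; V=0.087464+0.079134+0.071597=0.2382
k=5 load: inc=0.071597, refl=0.071597·-0.428571=-0.0307; V=0.166597+0.071597+-0.030684=0.2075
k=6 src: inc=-0.030684, refl=-0.030684·0.904762=-0.0278; V=0.238194+-0.030684+-0.027762=0.1797
k=7 load: inc=-0.027762, refl=-0.027762·-0.428571=0.0119; V=0.207510+-0.027762+0.011898=0.1916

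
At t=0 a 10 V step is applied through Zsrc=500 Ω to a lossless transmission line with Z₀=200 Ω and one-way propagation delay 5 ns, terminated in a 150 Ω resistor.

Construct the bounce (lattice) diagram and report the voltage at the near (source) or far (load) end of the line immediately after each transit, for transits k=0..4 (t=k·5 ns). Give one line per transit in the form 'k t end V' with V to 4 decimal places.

Γ_L=-0.142857, Γ_S=0.428571; launch V₁=10·200/700=2.857143
k=0 src: V=2.8571
k=1 load: inc=2.857143, refl=2.857143·-0.142857=-0.4082; V=0.000000+2.857143+-0.408163=2.4490
k=2 src: inc=-0.408163, refl=-0.408163·0.428571=-0.1749; V=2.857143+-0.408163+-0.174927=2.2741
k=3 load: inc=-0.174927, refl=-0.174927·-0.142857=0.0250; V=2.448980+-0.174927+0.024990=2.2990
k=4 src: inc=0.024990, refl=0.024990·0.428571=0.0107; V=2.274052+0.024990+0.010710=2.3098

0 0 source 2.8571
1 5 load 2.4490
2 10 source 2.2741
3 15 load 2.2990
4 20 source 2.3098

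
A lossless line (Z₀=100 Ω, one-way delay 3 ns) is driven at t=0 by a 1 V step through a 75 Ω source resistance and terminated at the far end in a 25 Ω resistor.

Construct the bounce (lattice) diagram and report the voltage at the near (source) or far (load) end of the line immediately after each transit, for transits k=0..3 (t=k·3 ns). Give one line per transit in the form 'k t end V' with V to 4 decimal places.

0 0 source 0.5714
1 3 load 0.2286
2 6 source 0.2776
3 9 load 0.2482

Γ_L=-0.600000, Γ_S=-0.142857; launch V₁=1·100/175=0.571429
k=0 src: V=0.5714
k=1 load: inc=0.571429, refl=0.571429·-0.600000=-0.3429; V=0.000000+0.571429+-0.342857=0.2286
k=2 src: inc=-0.342857, refl=-0.342857·-0.142857=0.0490; V=0.571429+-0.342857+0.048980=0.2776
k=3 load: inc=0.048980, refl=0.048980·-0.600000=-0.0294; V=0.228571+0.048980+-0.029388=0.2482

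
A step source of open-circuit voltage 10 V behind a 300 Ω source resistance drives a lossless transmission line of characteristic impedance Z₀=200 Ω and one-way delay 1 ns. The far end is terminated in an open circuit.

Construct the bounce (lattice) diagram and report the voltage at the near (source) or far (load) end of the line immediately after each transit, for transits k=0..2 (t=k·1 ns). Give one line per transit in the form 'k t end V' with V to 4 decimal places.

Γ_L=1.000000, Γ_S=0.200000; launch V₁=10·200/500=4.000000
k=0 src: V=4.0000
k=1 load: inc=4.000000, refl=4.000000·1.000000=4.0000; V=0.000000+4.000000+4.000000=8.0000
k=2 src: inc=4.000000, refl=4.000000·0.200000=0.8000; V=4.000000+4.000000+0.800000=8.8000

0 0 source 4.0000
1 1 load 8.0000
2 2 source 8.8000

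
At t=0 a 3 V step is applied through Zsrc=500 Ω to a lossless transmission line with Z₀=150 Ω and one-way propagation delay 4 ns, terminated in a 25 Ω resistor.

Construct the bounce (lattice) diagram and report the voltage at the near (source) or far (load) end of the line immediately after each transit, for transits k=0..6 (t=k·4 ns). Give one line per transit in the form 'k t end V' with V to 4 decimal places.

Γ_L=-0.714286, Γ_S=0.538462; launch V₁=3·150/650=0.692308
k=0 src: V=0.6923
k=1 load: inc=0.692308, refl=0.692308·-0.714286=-0.4945; V=0.000000+0.692308+-0.494505=0.1978
k=2 src: inc=-0.494505, refl=-0.494505·0.538462=-0.2663; V=0.692308+-0.494505+-0.266272=-0.0685
k=3 load: inc=-0.266272, refl=-0.266272·-0.714286=0.1902; V=0.197802+-0.266272+0.190194=0.1217
k=4 src: inc=0.190194, refl=0.190194·0.538462=0.1024; V=-0.068470+0.190194+0.102412=0.2241
k=5 load: inc=0.102412, refl=0.102412·-0.714286=-0.0732; V=0.121724+0.102412+-0.073152=0.1510
k=6 src: inc=-0.073152, refl=-0.073152·0.538462=-0.0394; V=0.224137+-0.073152+-0.039389=0.1116

0 0 source 0.6923
1 4 load 0.1978
2 8 source -0.0685
3 12 load 0.1217
4 16 source 0.2241
5 20 load 0.1510
6 24 source 0.1116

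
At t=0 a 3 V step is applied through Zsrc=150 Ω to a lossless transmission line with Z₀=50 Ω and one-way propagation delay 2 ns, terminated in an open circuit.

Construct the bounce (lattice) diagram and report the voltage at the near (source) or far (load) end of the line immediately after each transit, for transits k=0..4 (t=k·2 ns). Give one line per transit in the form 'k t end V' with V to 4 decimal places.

0 0 source 0.7500
1 2 load 1.5000
2 4 source 1.8750
3 6 load 2.2500
4 8 source 2.4375

Γ_L=1.000000, Γ_S=0.500000; launch V₁=3·50/200=0.750000
k=0 src: V=0.7500
k=1 load: inc=0.750000, refl=0.750000·1.000000=0.7500; V=0.000000+0.750000+0.750000=1.5000
k=2 src: inc=0.750000, refl=0.750000·0.500000=0.3750; V=0.750000+0.750000+0.375000=1.8750
k=3 load: inc=0.375000, refl=0.375000·1.000000=0.3750; V=1.500000+0.375000+0.375000=2.2500
k=4 src: inc=0.375000, refl=0.375000·0.500000=0.1875; V=1.875000+0.375000+0.187500=2.4375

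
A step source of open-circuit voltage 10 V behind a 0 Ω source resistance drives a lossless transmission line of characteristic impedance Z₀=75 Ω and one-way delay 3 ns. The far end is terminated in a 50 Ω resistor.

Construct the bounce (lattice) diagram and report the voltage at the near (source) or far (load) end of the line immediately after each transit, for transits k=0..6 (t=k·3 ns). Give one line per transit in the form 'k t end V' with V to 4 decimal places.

Γ_L=-0.200000, Γ_S=-1.000000; launch V₁=10·75/75=10.000000
k=0 src: V=10.0000
k=1 load: inc=10.000000, refl=10.000000·-0.200000=-2.0000; V=0.000000+10.000000+-2.000000=8.0000
k=2 src: inc=-2.000000, refl=-2.000000·-1.000000=2.0000; V=10.000000+-2.000000+2.000000=10.0000
k=3 load: inc=2.000000, refl=2.000000·-0.200000=-0.4000; V=8.000000+2.000000+-0.400000=9.6000
k=4 src: inc=-0.400000, refl=-0.400000·-1.000000=0.4000; V=10.000000+-0.400000+0.400000=10.0000
k=5 load: inc=0.400000, refl=0.400000·-0.200000=-0.0800; V=9.600000+0.400000+-0.080000=9.9200
k=6 src: inc=-0.080000, refl=-0.080000·-1.000000=0.0800; V=10.000000+-0.080000+0.080000=10.0000

0 0 source 10.0000
1 3 load 8.0000
2 6 source 10.0000
3 9 load 9.6000
4 12 source 10.0000
5 15 load 9.9200
6 18 source 10.0000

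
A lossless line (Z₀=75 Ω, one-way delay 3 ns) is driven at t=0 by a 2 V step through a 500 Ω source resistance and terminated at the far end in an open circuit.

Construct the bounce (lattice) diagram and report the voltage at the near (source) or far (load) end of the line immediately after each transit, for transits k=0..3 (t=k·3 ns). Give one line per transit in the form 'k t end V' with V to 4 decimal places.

Γ_L=1.000000, Γ_S=0.739130; launch V₁=2·75/575=0.260870
k=0 src: V=0.2609
k=1 load: inc=0.260870, refl=0.260870·1.000000=0.2609; V=0.000000+0.260870+0.260870=0.5217
k=2 src: inc=0.260870, refl=0.260870·0.739130=0.1928; V=0.260870+0.260870+0.192817=0.7146
k=3 load: inc=0.192817, refl=0.192817·1.000000=0.1928; V=0.521739+0.192817+0.192817=0.9074

0 0 source 0.2609
1 3 load 0.5217
2 6 source 0.7146
3 9 load 0.9074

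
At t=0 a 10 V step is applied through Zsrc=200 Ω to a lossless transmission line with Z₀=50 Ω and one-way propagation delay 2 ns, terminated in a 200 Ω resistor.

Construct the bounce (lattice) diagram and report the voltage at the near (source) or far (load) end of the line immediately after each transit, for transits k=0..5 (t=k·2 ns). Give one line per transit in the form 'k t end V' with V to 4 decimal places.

Γ_L=0.600000, Γ_S=0.600000; launch V₁=10·50/250=2.000000
k=0 src: V=2.0000
k=1 load: inc=2.000000, refl=2.000000·0.600000=1.2000; V=0.000000+2.000000+1.200000=3.2000
k=2 src: inc=1.200000, refl=1.200000·0.600000=0.7200; V=2.000000+1.200000+0.720000=3.9200
k=3 load: inc=0.720000, refl=0.720000·0.600000=0.4320; V=3.200000+0.720000+0.432000=4.3520
k=4 src: inc=0.432000, refl=0.432000·0.600000=0.2592; V=3.920000+0.432000+0.259200=4.6112
k=5 load: inc=0.259200, refl=0.259200·0.600000=0.1555; V=4.352000+0.259200+0.155520=4.7667

0 0 source 2.0000
1 2 load 3.2000
2 4 source 3.9200
3 6 load 4.3520
4 8 source 4.6112
5 10 load 4.7667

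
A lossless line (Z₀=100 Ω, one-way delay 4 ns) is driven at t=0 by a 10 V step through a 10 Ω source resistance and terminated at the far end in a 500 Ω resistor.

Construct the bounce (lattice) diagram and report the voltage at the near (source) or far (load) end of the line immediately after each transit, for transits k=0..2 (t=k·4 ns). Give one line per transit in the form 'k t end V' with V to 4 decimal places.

0 0 source 9.0909
1 4 load 15.1515
2 8 source 10.1928

Γ_L=0.666667, Γ_S=-0.818182; launch V₁=10·100/110=9.090909
k=0 src: V=9.0909
k=1 load: inc=9.090909, refl=9.090909·0.666667=6.0606; V=0.000000+9.090909+6.060606=15.1515
k=2 src: inc=6.060606, refl=6.060606·-0.818182=-4.9587; V=9.090909+6.060606+-4.958678=10.1928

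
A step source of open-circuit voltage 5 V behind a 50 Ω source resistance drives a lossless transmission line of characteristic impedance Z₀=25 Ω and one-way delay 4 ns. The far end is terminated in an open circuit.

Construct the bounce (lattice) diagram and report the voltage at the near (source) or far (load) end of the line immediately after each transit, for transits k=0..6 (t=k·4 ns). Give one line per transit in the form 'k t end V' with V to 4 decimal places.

0 0 source 1.6667
1 4 load 3.3333
2 8 source 3.8889
3 12 load 4.4444
4 16 source 4.6296
5 20 load 4.8148
6 24 source 4.8765

Γ_L=1.000000, Γ_S=0.333333; launch V₁=5·25/75=1.666667
k=0 src: V=1.6667
k=1 load: inc=1.666667, refl=1.666667·1.000000=1.6667; V=0.000000+1.666667+1.666667=3.3333
k=2 src: inc=1.666667, refl=1.666667·0.333333=0.5556; V=1.666667+1.666667+0.555556=3.8889
k=3 load: inc=0.555556, refl=0.555556·1.000000=0.5556; V=3.333333+0.555556+0.555556=4.4444
k=4 src: inc=0.555556, refl=0.555556·0.333333=0.1852; V=3.888889+0.555556+0.185185=4.6296
k=5 load: inc=0.185185, refl=0.185185·1.000000=0.1852; V=4.444444+0.185185+0.185185=4.8148
k=6 src: inc=0.185185, refl=0.185185·0.333333=0.0617; V=4.629630+0.185185+0.061728=4.8765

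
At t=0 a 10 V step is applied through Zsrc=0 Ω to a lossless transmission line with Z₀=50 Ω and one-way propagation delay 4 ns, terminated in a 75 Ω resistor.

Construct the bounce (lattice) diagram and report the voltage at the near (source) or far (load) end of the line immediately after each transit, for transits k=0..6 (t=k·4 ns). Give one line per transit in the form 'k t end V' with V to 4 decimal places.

0 0 source 10.0000
1 4 load 12.0000
2 8 source 10.0000
3 12 load 9.6000
4 16 source 10.0000
5 20 load 10.0800
6 24 source 10.0000

Γ_L=0.200000, Γ_S=-1.000000; launch V₁=10·50/50=10.000000
k=0 src: V=10.0000
k=1 load: inc=10.000000, refl=10.000000·0.200000=2.0000; V=0.000000+10.000000+2.000000=12.0000
k=2 src: inc=2.000000, refl=2.000000·-1.000000=-2.0000; V=10.000000+2.000000+-2.000000=10.0000
k=3 load: inc=-2.000000, refl=-2.000000·0.200000=-0.4000; V=12.000000+-2.000000+-0.400000=9.6000
k=4 src: inc=-0.400000, refl=-0.400000·-1.000000=0.4000; V=10.000000+-0.400000+0.400000=10.0000
k=5 load: inc=0.400000, refl=0.400000·0.200000=0.0800; V=9.600000+0.400000+0.080000=10.0800
k=6 src: inc=0.080000, refl=0.080000·-1.000000=-0.0800; V=10.000000+0.080000+-0.080000=10.0000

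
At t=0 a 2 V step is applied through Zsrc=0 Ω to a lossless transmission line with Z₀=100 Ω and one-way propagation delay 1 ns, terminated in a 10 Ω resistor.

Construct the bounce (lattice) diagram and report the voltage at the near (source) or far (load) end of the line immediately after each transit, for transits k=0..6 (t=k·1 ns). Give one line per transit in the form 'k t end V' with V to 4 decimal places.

Γ_L=-0.818182, Γ_S=-1.000000; launch V₁=2·100/100=2.000000
k=0 src: V=2.0000
k=1 load: inc=2.000000, refl=2.000000·-0.818182=-1.6364; V=0.000000+2.000000+-1.636364=0.3636
k=2 src: inc=-1.636364, refl=-1.636364·-1.000000=1.6364; V=2.000000+-1.636364+1.636364=2.0000
k=3 load: inc=1.636364, refl=1.636364·-0.818182=-1.3388; V=0.363636+1.636364+-1.338843=0.6612
k=4 src: inc=-1.338843, refl=-1.338843·-1.000000=1.3388; V=2.000000+-1.338843+1.338843=2.0000
k=5 load: inc=1.338843, refl=1.338843·-0.818182=-1.0954; V=0.661157+1.338843+-1.095417=0.9046
k=6 src: inc=-1.095417, refl=-1.095417·-1.000000=1.0954; V=2.000000+-1.095417+1.095417=2.0000

0 0 source 2.0000
1 1 load 0.3636
2 2 source 2.0000
3 3 load 0.6612
4 4 source 2.0000
5 5 load 0.9046
6 6 source 2.0000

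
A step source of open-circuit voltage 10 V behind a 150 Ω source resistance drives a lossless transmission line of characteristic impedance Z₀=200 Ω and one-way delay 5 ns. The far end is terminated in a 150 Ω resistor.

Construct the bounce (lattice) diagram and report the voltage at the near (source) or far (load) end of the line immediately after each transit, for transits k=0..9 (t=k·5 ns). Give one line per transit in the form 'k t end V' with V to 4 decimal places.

0 0 source 5.7143
1 5 load 4.8980
2 10 source 5.0146
3 15 load 4.9979
4 20 source 5.0003
5 25 load 5.0000
6 30 source 5.0000
7 35 load 5.0000
8 40 source 5.0000
9 45 load 5.0000

Γ_L=-0.142857, Γ_S=-0.142857; launch V₁=10·200/350=5.714286
k=0 src: V=5.7143
k=1 load: inc=5.714286, refl=5.714286·-0.142857=-0.8163; V=0.000000+5.714286+-0.816327=4.8980
k=2 src: inc=-0.816327, refl=-0.816327·-0.142857=0.1166; V=5.714286+-0.816327+0.116618=5.0146
k=3 load: inc=0.116618, refl=0.116618·-0.142857=-0.0167; V=4.897959+0.116618+-0.016660=4.9979
k=4 src: inc=-0.016660, refl=-0.016660·-0.142857=0.0024; V=5.014577+-0.016660+0.002380=5.0003
k=5 load: inc=0.002380, refl=0.002380·-0.142857=-0.0003; V=4.997918+0.002380+-0.000340=5.0000
k=6 src: inc=-0.000340, refl=-0.000340·-0.142857=0.0000; V=5.000297+-0.000340+0.000049=5.0000
k=7 load: inc=0.000049, refl=0.000049·-0.142857=-0.0000; V=4.999958+0.000049+-0.000007=5.0000
k=8 src: inc=-0.000007, refl=-0.000007·-0.142857=0.0000; V=5.000006+-0.000007+0.000001=5.0000
k=9 load: inc=0.000001, refl=0.000001·-0.142857=-0.0000; V=4.999999+0.000001+-0.000000=5.0000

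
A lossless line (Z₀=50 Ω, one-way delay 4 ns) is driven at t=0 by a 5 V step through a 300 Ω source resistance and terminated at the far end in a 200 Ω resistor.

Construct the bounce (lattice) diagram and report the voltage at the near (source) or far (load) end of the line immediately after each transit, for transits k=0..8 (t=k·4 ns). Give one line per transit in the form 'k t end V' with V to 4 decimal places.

Γ_L=0.600000, Γ_S=0.714286; launch V₁=5·50/350=0.714286
k=0 src: V=0.7143
k=1 load: inc=0.714286, refl=0.714286·0.600000=0.4286; V=0.000000+0.714286+0.428571=1.1429
k=2 src: inc=0.428571, refl=0.428571·0.714286=0.3061; V=0.714286+0.428571+0.306122=1.4490
k=3 load: inc=0.306122, refl=0.306122·0.600000=0.1837; V=1.142857+0.306122+0.183673=1.6327
k=4 src: inc=0.183673, refl=0.183673·0.714286=0.1312; V=1.448980+0.183673+0.131195=1.7638
k=5 load: inc=0.131195, refl=0.131195·0.600000=0.0787; V=1.632653+0.131195+0.078717=1.8426
k=6 src: inc=0.078717, refl=0.078717·0.714286=0.0562; V=1.763848+0.078717+0.056227=1.8988
k=7 load: inc=0.056227, refl=0.056227·0.600000=0.0337; V=1.842566+0.056227+0.033736=1.9325
k=8 src: inc=0.033736, refl=0.033736·0.714286=0.0241; V=1.898792+0.033736+0.024097=1.9566

0 0 source 0.7143
1 4 load 1.1429
2 8 source 1.4490
3 12 load 1.6327
4 16 source 1.7638
5 20 load 1.8426
6 24 source 1.8988
7 28 load 1.9325
8 32 source 1.9566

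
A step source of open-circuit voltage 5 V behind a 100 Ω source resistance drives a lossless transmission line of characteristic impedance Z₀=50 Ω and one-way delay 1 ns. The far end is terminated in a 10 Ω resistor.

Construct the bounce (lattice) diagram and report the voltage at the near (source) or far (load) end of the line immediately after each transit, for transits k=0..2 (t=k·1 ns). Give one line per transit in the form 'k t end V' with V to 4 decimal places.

Γ_L=-0.666667, Γ_S=0.333333; launch V₁=5·50/150=1.666667
k=0 src: V=1.6667
k=1 load: inc=1.666667, refl=1.666667·-0.666667=-1.1111; V=0.000000+1.666667+-1.111111=0.5556
k=2 src: inc=-1.111111, refl=-1.111111·0.333333=-0.3704; V=1.666667+-1.111111+-0.370370=0.1852

0 0 source 1.6667
1 1 load 0.5556
2 2 source 0.1852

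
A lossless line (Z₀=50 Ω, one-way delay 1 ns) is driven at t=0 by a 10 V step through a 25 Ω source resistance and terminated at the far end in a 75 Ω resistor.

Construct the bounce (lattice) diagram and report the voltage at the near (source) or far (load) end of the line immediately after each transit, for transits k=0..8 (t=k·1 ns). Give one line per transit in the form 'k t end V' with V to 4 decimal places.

0 0 source 6.6667
1 1 load 8.0000
2 2 source 7.5556
3 3 load 7.4667
4 4 source 7.4963
5 5 load 7.5022
6 6 source 7.5002
7 7 load 7.4999
8 8 source 7.5000

Γ_L=0.200000, Γ_S=-0.333333; launch V₁=10·50/75=6.666667
k=0 src: V=6.6667
k=1 load: inc=6.666667, refl=6.666667·0.200000=1.3333; V=0.000000+6.666667+1.333333=8.0000
k=2 src: inc=1.333333, refl=1.333333·-0.333333=-0.4444; V=6.666667+1.333333+-0.444444=7.5556
k=3 load: inc=-0.444444, refl=-0.444444·0.200000=-0.0889; V=8.000000+-0.444444+-0.088889=7.4667
k=4 src: inc=-0.088889, refl=-0.088889·-0.333333=0.0296; V=7.555556+-0.088889+0.029630=7.4963
k=5 load: inc=0.029630, refl=0.029630·0.200000=0.0059; V=7.466667+0.029630+0.005926=7.5022
k=6 src: inc=0.005926, refl=0.005926·-0.333333=-0.0020; V=7.496296+0.005926+-0.001975=7.5002
k=7 load: inc=-0.001975, refl=-0.001975·0.200000=-0.0004; V=7.502222+-0.001975+-0.000395=7.4999
k=8 src: inc=-0.000395, refl=-0.000395·-0.333333=0.0001; V=7.500247+-0.000395+0.000132=7.5000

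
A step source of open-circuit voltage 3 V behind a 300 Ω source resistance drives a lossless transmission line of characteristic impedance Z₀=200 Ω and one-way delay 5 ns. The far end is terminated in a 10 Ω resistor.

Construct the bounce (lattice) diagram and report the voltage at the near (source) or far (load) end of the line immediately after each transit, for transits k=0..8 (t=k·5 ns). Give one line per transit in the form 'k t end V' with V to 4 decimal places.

0 0 source 1.2000
1 5 load 0.1143
2 10 source -0.1029
3 15 load 0.0936
4 20 source 0.1329
5 25 load 0.0973
6 30 source 0.0902
7 35 load 0.0967
8 40 source 0.0980

Γ_L=-0.904762, Γ_S=0.200000; launch V₁=3·200/500=1.200000
k=0 src: V=1.2000
k=1 load: inc=1.200000, refl=1.200000·-0.904762=-1.0857; V=0.000000+1.200000+-1.085714=0.1143
k=2 src: inc=-1.085714, refl=-1.085714·0.200000=-0.2171; V=1.200000+-1.085714+-0.217143=-0.1029
k=3 load: inc=-0.217143, refl=-0.217143·-0.904762=0.1965; V=0.114286+-0.217143+0.196463=0.0936
k=4 src: inc=0.196463, refl=0.196463·0.200000=0.0393; V=-0.102857+0.196463+0.039293=0.1329
k=5 load: inc=0.039293, refl=0.039293·-0.904762=-0.0356; V=0.093605+0.039293+-0.035550=0.0973
k=6 src: inc=-0.035550, refl=-0.035550·0.200000=-0.0071; V=0.132898+-0.035550+-0.007110=0.0902
k=7 load: inc=-0.007110, refl=-0.007110·-0.904762=0.0064; V=0.097348+-0.007110+0.006433=0.0967
k=8 src: inc=0.006433, refl=0.006433·0.200000=0.0013; V=0.090238+0.006433+0.001287=0.0980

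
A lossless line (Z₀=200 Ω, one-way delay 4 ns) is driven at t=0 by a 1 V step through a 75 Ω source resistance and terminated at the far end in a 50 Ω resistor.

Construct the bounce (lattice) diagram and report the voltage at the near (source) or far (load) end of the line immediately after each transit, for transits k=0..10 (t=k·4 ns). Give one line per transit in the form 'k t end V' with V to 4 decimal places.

0 0 source 0.7273
1 4 load 0.2909
2 8 source 0.4893
3 12 load 0.3702
4 16 source 0.4243
5 20 load 0.3919
6 24 source 0.4066
7 28 load 0.3978
8 32 source 0.4018
9 36 load 0.3994
10 40 source 0.4005

Γ_L=-0.600000, Γ_S=-0.454545; launch V₁=1·200/275=0.727273
k=0 src: V=0.7273
k=1 load: inc=0.727273, refl=0.727273·-0.600000=-0.4364; V=0.000000+0.727273+-0.436364=0.2909
k=2 src: inc=-0.436364, refl=-0.436364·-0.454545=0.1983; V=0.727273+-0.436364+0.198347=0.4893
k=3 load: inc=0.198347, refl=0.198347·-0.600000=-0.1190; V=0.290909+0.198347+-0.119008=0.3702
k=4 src: inc=-0.119008, refl=-0.119008·-0.454545=0.0541; V=0.489256+-0.119008+0.054095=0.4243
k=5 load: inc=0.054095, refl=0.054095·-0.600000=-0.0325; V=0.370248+0.054095+-0.032457=0.3919
k=6 src: inc=-0.032457, refl=-0.032457·-0.454545=0.0148; V=0.424343+-0.032457+0.014753=0.4066
k=7 load: inc=0.014753, refl=0.014753·-0.600000=-0.0089; V=0.391886+0.014753+-0.008852=0.3978
k=8 src: inc=-0.008852, refl=-0.008852·-0.454545=0.0040; V=0.406639+-0.008852+0.004024=0.4018
k=9 load: inc=0.004024, refl=0.004024·-0.600000=-0.0024; V=0.397787+0.004024+-0.002414=0.3994
k=10 src: inc=-0.002414, refl=-0.002414·-0.454545=0.0011; V=0.401811+-0.002414+0.001097=0.4005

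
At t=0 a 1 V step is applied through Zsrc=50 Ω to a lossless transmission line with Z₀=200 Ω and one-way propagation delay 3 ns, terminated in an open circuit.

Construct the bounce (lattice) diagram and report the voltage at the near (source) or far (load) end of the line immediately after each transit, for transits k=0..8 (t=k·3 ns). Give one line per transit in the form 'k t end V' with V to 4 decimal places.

0 0 source 0.8000
1 3 load 1.6000
2 6 source 1.1200
3 9 load 0.6400
4 12 source 0.9280
5 15 load 1.2160
6 18 source 1.0432
7 21 load 0.8704
8 24 source 0.9741

Γ_L=1.000000, Γ_S=-0.600000; launch V₁=1·200/250=0.800000
k=0 src: V=0.8000
k=1 load: inc=0.800000, refl=0.800000·1.000000=0.8000; V=0.000000+0.800000+0.800000=1.6000
k=2 src: inc=0.800000, refl=0.800000·-0.600000=-0.4800; V=0.800000+0.800000+-0.480000=1.1200
k=3 load: inc=-0.480000, refl=-0.480000·1.000000=-0.4800; V=1.600000+-0.480000+-0.480000=0.6400
k=4 src: inc=-0.480000, refl=-0.480000·-0.600000=0.2880; V=1.120000+-0.480000+0.288000=0.9280
k=5 load: inc=0.288000, refl=0.288000·1.000000=0.2880; V=0.640000+0.288000+0.288000=1.2160
k=6 src: inc=0.288000, refl=0.288000·-0.600000=-0.1728; V=0.928000+0.288000+-0.172800=1.0432
k=7 load: inc=-0.172800, refl=-0.172800·1.000000=-0.1728; V=1.216000+-0.172800+-0.172800=0.8704
k=8 src: inc=-0.172800, refl=-0.172800·-0.600000=0.1037; V=1.043200+-0.172800+0.103680=0.9741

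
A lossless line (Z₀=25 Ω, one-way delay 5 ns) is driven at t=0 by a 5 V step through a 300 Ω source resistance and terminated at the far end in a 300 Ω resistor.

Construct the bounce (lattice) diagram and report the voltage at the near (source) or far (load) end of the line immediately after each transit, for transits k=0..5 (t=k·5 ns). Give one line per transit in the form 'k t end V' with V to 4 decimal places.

0 0 source 0.3846
1 5 load 0.7101
2 10 source 0.9854
3 15 load 1.2184
4 20 source 1.4156
5 25 load 1.5824

Γ_L=0.846154, Γ_S=0.846154; launch V₁=5·25/325=0.384615
k=0 src: V=0.3846
k=1 load: inc=0.384615, refl=0.384615·0.846154=0.3254; V=0.000000+0.384615+0.325444=0.7101
k=2 src: inc=0.325444, refl=0.325444·0.846154=0.2754; V=0.384615+0.325444+0.275376=0.9854
k=3 load: inc=0.275376, refl=0.275376·0.846154=0.2330; V=0.710059+0.275376+0.233010=1.2184
k=4 src: inc=0.233010, refl=0.233010·0.846154=0.1972; V=0.985435+0.233010+0.197162=1.4156
k=5 load: inc=0.197162, refl=0.197162·0.846154=0.1668; V=1.218445+0.197162+0.166830=1.5824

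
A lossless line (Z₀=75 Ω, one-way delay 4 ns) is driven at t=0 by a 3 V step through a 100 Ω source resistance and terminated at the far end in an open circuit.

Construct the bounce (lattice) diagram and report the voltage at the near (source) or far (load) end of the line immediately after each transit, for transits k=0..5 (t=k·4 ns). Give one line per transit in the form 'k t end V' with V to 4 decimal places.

0 0 source 1.2857
1 4 load 2.5714
2 8 source 2.7551
3 12 load 2.9388
4 16 source 2.9650
5 20 load 2.9913

Γ_L=1.000000, Γ_S=0.142857; launch V₁=3·75/175=1.285714
k=0 src: V=1.2857
k=1 load: inc=1.285714, refl=1.285714·1.000000=1.2857; V=0.000000+1.285714+1.285714=2.5714
k=2 src: inc=1.285714, refl=1.285714·0.142857=0.1837; V=1.285714+1.285714+0.183673=2.7551
k=3 load: inc=0.183673, refl=0.183673·1.000000=0.1837; V=2.571429+0.183673+0.183673=2.9388
k=4 src: inc=0.183673, refl=0.183673·0.142857=0.0262; V=2.755102+0.183673+0.026239=2.9650
k=5 load: inc=0.026239, refl=0.026239·1.000000=0.0262; V=2.938776+0.026239+0.026239=2.9913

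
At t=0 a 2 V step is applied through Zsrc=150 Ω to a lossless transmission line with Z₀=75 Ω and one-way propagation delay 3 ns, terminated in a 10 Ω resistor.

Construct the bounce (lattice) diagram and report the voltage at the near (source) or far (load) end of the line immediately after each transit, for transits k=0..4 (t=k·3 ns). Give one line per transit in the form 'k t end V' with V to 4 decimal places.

0 0 source 0.6667
1 3 load 0.1569
2 6 source -0.0131
3 9 load 0.1169
4 12 source 0.1602

Γ_L=-0.764706, Γ_S=0.333333; launch V₁=2·75/225=0.666667
k=0 src: V=0.6667
k=1 load: inc=0.666667, refl=0.666667·-0.764706=-0.5098; V=0.000000+0.666667+-0.509804=0.1569
k=2 src: inc=-0.509804, refl=-0.509804·0.333333=-0.1699; V=0.666667+-0.509804+-0.169935=-0.0131
k=3 load: inc=-0.169935, refl=-0.169935·-0.764706=0.1300; V=0.156863+-0.169935+0.129950=0.1169
k=4 src: inc=0.129950, refl=0.129950·0.333333=0.0433; V=-0.013072+0.129950+0.043317=0.1602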